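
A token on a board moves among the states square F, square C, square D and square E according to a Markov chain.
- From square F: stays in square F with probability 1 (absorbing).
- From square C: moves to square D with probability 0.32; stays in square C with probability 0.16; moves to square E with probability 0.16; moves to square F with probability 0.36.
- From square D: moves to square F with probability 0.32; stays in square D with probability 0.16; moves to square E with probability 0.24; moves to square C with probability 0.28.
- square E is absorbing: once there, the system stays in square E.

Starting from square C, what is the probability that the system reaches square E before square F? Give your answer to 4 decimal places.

Let h(s) be the probability of absorption at square E starting from transient state s. Then h(square E) = 1 and h(square F) = 0. By first-step analysis:
h(square C) = 0.36·0 + 0.16·h(square C) + 0.32·h(square D) + 0.16·1
h(square D) = 0.32·0 + 0.28·h(square C) + 0.16·h(square D) + 0.24·1
Solving: h(square C) = 0.3429, h(square D) = 0.4000.
Starting from square C, the probability is 0.3429.

0.3429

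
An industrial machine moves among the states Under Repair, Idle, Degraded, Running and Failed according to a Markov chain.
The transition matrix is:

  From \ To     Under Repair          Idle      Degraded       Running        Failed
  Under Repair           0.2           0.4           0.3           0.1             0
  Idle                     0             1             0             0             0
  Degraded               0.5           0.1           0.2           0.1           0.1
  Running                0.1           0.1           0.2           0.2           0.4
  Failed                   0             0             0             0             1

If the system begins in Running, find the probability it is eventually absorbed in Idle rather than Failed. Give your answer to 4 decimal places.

Let h(s) be the probability of absorption at Idle starting from transient state s. Then h(Idle) = 1 and h(Failed) = 0. By first-step analysis:
h(Under Repair) = 0.2·h(Under Repair) + 0.4·1 + 0.3·h(Degraded) + 0.1·h(Running)
h(Degraded) = 0.5·h(Under Repair) + 0.1·1 + 0.2·h(Degraded) + 0.1·h(Running) + 0.1·0
h(Running) = 0.1·h(Under Repair) + 0.1·1 + 0.2·h(Degraded) + 0.2·h(Running) + 0.4·0
Solving: h(Under Repair) = 0.8028, h(Degraded) = 0.6761, h(Running) = 0.3944.
Starting from Running, the probability is 0.3944.

0.3944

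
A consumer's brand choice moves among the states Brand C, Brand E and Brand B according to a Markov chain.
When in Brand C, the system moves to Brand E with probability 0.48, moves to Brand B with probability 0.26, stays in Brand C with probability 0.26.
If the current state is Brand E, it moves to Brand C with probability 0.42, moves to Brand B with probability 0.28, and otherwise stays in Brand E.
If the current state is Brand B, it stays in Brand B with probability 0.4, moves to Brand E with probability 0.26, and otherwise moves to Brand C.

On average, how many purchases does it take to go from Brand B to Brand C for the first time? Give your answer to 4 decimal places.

2.7650

Let t(s) be the expected number of purchases to first reach Brand C from state s, with t(Brand C) = 0. Conditioning on the first purchase:
t(Brand E) = 1 + 0.3·t(Brand E) + 0.28·t(Brand B)
t(Brand B) = 1 + 0.26·t(Brand E) + 0.4·t(Brand B)
Solving: t(Brand E) = 2.5346, t(Brand B) = 2.7650.
Expected purchases from Brand B to Brand C: 2.7650.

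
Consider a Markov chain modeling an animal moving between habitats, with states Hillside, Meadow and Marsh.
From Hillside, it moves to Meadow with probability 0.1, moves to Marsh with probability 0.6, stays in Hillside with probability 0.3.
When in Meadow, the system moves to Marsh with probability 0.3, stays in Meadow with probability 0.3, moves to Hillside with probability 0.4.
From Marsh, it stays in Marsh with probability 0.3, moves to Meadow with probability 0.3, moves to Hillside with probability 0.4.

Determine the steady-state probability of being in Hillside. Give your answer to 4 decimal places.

Let the stationary distribution be π with π = πP and π_1 + π_2 + π_3 = 1.
π_1 = 0.3·π_1 + 0.4·π_2 + 0.4·π_3
π_2 = 0.1·π_1 + 0.3·π_2 + 0.3·π_3
Solving with the normalization constraint gives π = (0.3636, 0.2273, 0.4091).
So the stationary probability of Hillside is 0.3636.

0.3636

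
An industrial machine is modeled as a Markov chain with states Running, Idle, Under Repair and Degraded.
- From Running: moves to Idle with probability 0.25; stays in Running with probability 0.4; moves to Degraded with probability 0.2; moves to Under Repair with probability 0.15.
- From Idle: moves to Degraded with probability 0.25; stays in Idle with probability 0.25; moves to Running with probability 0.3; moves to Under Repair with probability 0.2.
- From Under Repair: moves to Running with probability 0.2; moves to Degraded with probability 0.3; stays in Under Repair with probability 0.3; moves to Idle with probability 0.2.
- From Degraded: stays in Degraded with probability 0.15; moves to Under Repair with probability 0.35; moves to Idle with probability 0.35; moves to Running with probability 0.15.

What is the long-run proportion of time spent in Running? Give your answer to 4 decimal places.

Let the stationary distribution be π with π = πP and π_1 + π_2 + π_3 + π_4 = 1.
π_1 = 0.4·π_1 + 0.3·π_2 + 0.2·π_3 + 0.15·π_4
π_2 = 0.25·π_1 + 0.25·π_2 + 0.2·π_3 + 0.35·π_4
π_3 = 0.15·π_1 + 0.2·π_2 + 0.3·π_3 + 0.35·π_4
Solving with the normalization constraint gives π = (0.2684, 0.2604, 0.2450, 0.2262).
So the stationary probability of Running is 0.2684.

0.2684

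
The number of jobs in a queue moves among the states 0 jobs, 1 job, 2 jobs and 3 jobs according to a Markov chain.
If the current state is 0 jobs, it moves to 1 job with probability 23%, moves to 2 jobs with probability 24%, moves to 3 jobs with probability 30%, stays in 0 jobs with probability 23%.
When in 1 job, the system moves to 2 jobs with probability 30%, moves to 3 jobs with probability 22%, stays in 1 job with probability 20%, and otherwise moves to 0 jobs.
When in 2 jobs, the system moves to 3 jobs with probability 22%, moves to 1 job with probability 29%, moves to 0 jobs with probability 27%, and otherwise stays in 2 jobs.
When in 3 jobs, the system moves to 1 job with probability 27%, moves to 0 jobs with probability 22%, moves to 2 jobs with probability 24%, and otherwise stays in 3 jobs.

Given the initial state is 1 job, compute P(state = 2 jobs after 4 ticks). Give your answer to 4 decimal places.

0.2498

Propagate the distribution vector 4 ticks from 1 job.
After 0 ticks: (0.0000, 1.0000, 0.0000, 0.0000)
After 1 tick: (0.2800, 0.2000, 0.3000, 0.2200)
After 2 ticks: (0.2498, 0.2508, 0.2460, 0.2534)
After 3 ticks: (0.2498, 0.2474, 0.2501, 0.2527)
After 4 ticks: (0.2498, 0.2477, 0.2498, 0.2526)
P(in 2 jobs after 4 ticks) = 0.2498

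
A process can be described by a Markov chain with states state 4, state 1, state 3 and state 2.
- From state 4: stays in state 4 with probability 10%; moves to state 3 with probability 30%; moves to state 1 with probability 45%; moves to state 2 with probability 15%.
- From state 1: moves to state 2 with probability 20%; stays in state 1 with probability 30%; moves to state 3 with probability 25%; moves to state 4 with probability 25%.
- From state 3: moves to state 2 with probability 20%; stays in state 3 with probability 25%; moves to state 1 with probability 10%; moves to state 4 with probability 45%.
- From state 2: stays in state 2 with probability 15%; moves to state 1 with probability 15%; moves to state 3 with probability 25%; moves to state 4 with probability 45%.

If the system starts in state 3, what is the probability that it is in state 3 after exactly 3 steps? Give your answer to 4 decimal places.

0.2636

Propagate the distribution vector 3 steps from state 3.
After 0 steps: (0.0000, 0.0000, 1.0000, 0.0000)
After 1 step: (0.4500, 0.1000, 0.2500, 0.2000)
After 2 steps: (0.2725, 0.2875, 0.2725, 0.1675)
After 3 steps: (0.2971, 0.2613, 0.2636, 0.1780)
P(in state 3 after 3 steps) = 0.2636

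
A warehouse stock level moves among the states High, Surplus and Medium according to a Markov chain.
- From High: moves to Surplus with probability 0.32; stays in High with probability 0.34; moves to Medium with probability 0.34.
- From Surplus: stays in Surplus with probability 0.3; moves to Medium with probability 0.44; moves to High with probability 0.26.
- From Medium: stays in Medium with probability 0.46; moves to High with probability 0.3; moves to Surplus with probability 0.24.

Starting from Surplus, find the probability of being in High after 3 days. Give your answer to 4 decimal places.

0.3008

Propagate the distribution vector 3 days from Surplus.
After 0 days: (0.0000, 1.0000, 0.0000)
After 1 day: (0.2600, 0.3000, 0.4400)
After 2 days: (0.2984, 0.2788, 0.4228)
After 3 days: (0.3008, 0.2806, 0.4186)
P(in High after 3 days) = 0.3008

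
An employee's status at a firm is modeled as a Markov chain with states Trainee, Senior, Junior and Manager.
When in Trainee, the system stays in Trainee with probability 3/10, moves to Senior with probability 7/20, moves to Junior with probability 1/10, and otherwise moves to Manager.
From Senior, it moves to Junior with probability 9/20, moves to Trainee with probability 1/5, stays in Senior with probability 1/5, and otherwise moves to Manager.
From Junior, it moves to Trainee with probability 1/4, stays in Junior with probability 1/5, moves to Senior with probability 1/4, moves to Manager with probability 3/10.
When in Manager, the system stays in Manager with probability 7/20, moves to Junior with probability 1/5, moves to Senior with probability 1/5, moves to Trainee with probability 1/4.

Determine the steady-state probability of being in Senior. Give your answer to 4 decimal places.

Let the stationary distribution be π with π = πP and π_1 + π_2 + π_3 + π_4 = 1.
π_1 = 0.3·π_1 + 0.2·π_2 + 0.25·π_3 + 0.25·π_4
π_2 = 0.35·π_1 + 0.2·π_2 + 0.25·π_3 + 0.2·π_4
π_3 = 0.1·π_1 + 0.45·π_2 + 0.2·π_3 + 0.2·π_4
Solving with the normalization constraint gives π = (0.2500, 0.2494, 0.2373, 0.2633).
So the stationary probability of Senior is 0.2494.

0.2494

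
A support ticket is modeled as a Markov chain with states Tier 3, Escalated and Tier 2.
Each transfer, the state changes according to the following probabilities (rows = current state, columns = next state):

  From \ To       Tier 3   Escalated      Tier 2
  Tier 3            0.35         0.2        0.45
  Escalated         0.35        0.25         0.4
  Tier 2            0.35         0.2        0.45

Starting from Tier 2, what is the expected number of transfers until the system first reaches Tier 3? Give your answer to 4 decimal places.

2.8571

Let t(s) be the expected number of transfers to first reach Tier 3 from state s, with t(Tier 3) = 0. Conditioning on the first transfer:
t(Escalated) = 1 + 0.25·t(Escalated) + 0.4·t(Tier 2)
t(Tier 2) = 1 + 0.2·t(Escalated) + 0.45·t(Tier 2)
Solving: t(Escalated) = 2.8571, t(Tier 2) = 2.8571.
Expected transfers from Tier 2 to Tier 3: 2.8571.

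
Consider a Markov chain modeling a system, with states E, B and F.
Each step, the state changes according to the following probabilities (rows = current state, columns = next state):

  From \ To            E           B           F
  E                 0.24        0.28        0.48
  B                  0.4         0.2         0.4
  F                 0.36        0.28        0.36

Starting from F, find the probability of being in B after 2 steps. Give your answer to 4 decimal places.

0.2576

Sum over the intermediate state after 1 step:
P = P(F→E)·P(E→B) + P(F→B)·P(B→B) + P(F→F)·P(F→B)
  = 0.36×0.28 + 0.28×0.2 + 0.36×0.28
  = 0.1008 + 0.0560 + 0.1008 = 0.2576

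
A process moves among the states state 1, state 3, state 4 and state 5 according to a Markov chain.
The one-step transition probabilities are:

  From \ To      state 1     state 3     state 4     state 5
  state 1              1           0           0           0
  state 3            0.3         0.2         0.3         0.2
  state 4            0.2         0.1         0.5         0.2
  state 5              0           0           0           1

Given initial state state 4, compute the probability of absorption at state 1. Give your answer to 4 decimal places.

0.5135

Let h(s) be the probability of absorption at state 1 starting from transient state s. Then h(state 1) = 1 and h(state 5) = 0. By first-step analysis:
h(state 3) = 0.3·1 + 0.2·h(state 3) + 0.3·h(state 4) + 0.2·0
h(state 4) = 0.2·1 + 0.1·h(state 3) + 0.5·h(state 4) + 0.2·0
Solving: h(state 3) = 0.5676, h(state 4) = 0.5135.
Starting from state 4, the probability is 0.5135.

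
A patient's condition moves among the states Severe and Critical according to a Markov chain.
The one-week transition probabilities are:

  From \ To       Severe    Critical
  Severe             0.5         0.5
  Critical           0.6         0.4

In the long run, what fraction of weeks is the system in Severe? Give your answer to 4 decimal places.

0.5455

Let the stationary distribution be π with π = πP and π_1 + π_2 = 1.
π_1 = 0.5·π_1 + 0.6·π_2
Solving with the normalization constraint gives π = (0.5455, 0.4545).
So the stationary probability of Severe is 0.5455.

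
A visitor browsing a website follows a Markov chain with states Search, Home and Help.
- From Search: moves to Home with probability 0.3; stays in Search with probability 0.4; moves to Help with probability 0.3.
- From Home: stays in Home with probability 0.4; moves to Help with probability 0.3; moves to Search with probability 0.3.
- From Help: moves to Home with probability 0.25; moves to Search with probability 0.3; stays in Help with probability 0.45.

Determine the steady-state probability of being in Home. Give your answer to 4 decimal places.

Let the stationary distribution be π with π = πP and π_1 + π_2 + π_3 = 1.
π_1 = 0.4·π_1 + 0.3·π_2 + 0.3·π_3
π_2 = 0.3·π_1 + 0.4·π_2 + 0.25·π_3
Solving with the normalization constraint gives π = (0.3333, 0.3137, 0.3529).
So the stationary probability of Home is 0.3137.

0.3137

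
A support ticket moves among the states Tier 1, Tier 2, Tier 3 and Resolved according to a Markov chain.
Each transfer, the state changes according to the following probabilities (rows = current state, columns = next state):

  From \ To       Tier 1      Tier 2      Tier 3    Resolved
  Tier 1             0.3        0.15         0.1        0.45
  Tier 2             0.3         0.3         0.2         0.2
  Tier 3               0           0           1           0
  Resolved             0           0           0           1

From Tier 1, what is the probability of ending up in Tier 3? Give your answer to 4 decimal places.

0.2247

Let h(s) be the probability of absorption at Tier 3 starting from transient state s. Then h(Tier 3) = 1 and h(Resolved) = 0. By first-step analysis:
h(Tier 1) = 0.3·h(Tier 1) + 0.15·h(Tier 2) + 0.1·1 + 0.45·0
h(Tier 2) = 0.3·h(Tier 1) + 0.3·h(Tier 2) + 0.2·1 + 0.2·0
Solving: h(Tier 1) = 0.2247, h(Tier 2) = 0.3820.
Starting from Tier 1, the probability is 0.2247.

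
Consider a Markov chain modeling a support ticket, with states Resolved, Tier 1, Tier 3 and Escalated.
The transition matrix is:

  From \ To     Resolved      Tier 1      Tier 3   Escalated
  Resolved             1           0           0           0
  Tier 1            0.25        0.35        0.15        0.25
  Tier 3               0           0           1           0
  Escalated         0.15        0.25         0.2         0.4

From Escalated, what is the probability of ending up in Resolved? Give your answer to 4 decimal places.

Let h(s) be the probability of absorption at Resolved starting from transient state s. Then h(Resolved) = 1 and h(Tier 3) = 0. By first-step analysis:
h(Tier 1) = 0.25·1 + 0.35·h(Tier 1) + 0.15·0 + 0.25·h(Escalated)
h(Escalated) = 0.15·1 + 0.25·h(Tier 1) + 0.2·0 + 0.4·h(Escalated)
Solving: h(Tier 1) = 0.5725, h(Escalated) = 0.4885.
Starting from Escalated, the probability is 0.4885.

0.4885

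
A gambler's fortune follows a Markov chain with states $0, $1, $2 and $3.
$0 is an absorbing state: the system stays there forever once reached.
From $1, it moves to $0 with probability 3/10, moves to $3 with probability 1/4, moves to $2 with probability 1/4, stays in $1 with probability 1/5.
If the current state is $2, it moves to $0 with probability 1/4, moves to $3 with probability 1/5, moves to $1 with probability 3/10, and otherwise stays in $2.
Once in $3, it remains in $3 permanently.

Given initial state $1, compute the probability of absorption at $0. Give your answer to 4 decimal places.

0.5476

Let h(s) be the probability of absorption at $0 starting from transient state s. Then h($0) = 1 and h($3) = 0. By first-step analysis:
h($1) = 0.3·1 + 0.2·h($1) + 0.25·h($2) + 0.25·0
h($2) = 0.25·1 + 0.3·h($1) + 0.25·h($2) + 0.2·0
Solving: h($1) = 0.5476, h($2) = 0.5524.
Starting from $1, the probability is 0.5476.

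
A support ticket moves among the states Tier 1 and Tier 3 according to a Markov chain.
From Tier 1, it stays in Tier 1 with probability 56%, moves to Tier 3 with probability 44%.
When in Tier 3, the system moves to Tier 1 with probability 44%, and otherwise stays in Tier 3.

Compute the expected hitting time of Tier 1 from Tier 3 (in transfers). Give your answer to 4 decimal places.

Let t(s) be the expected number of transfers to first reach Tier 1 from state s, with t(Tier 1) = 0. Conditioning on the first transfer:
t(Tier 3) = 1 + 0.56·t(Tier 3)
Solving: t(Tier 3) = 2.2727.
Expected transfers from Tier 3 to Tier 1: 2.2727.

2.2727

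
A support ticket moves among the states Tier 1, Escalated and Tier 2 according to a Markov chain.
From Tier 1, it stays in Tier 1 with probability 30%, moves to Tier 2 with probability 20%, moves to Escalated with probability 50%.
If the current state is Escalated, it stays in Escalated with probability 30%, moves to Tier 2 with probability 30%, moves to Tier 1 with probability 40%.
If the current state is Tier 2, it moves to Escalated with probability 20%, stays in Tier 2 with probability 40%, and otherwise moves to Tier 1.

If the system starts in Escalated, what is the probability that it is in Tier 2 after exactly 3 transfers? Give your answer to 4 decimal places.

Propagate the distribution vector 3 transfers from Escalated.
After 0 transfers: (0.0000, 1.0000, 0.0000)
After 1 transfer: (0.4000, 0.3000, 0.3000)
After 2 transfers: (0.3600, 0.3500, 0.2900)
After 3 transfers: (0.3640, 0.3430, 0.2930)
P(in Tier 2 after 3 transfers) = 0.2930

0.2930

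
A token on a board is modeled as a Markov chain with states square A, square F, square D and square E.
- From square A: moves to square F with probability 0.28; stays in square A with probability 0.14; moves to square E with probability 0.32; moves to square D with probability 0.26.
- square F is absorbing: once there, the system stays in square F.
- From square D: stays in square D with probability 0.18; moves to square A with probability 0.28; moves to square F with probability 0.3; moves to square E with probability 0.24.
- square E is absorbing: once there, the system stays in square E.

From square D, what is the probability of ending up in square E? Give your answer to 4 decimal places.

0.4681

Let h(s) be the probability of absorption at square E starting from transient state s. Then h(square E) = 1 and h(square F) = 0. By first-step analysis:
h(square A) = 0.14·h(square A) + 0.28·0 + 0.26·h(square D) + 0.32·1
h(square D) = 0.28·h(square A) + 0.3·0 + 0.18·h(square D) + 0.24·1
Solving: h(square A) = 0.5136, h(square D) = 0.4681.
Starting from square D, the probability is 0.4681.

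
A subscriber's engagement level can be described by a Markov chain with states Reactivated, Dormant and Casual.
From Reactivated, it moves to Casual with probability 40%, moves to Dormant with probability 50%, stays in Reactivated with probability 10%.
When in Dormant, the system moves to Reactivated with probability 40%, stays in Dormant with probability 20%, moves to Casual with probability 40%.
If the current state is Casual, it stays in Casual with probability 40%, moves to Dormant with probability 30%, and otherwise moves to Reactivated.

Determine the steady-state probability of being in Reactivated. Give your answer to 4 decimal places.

0.2769

Let the stationary distribution be π with π = πP and π_1 + π_2 + π_3 = 1.
π_1 = 0.1·π_1 + 0.4·π_2 + 0.3·π_3
π_2 = 0.5·π_1 + 0.2·π_2 + 0.3·π_3
Solving with the normalization constraint gives π = (0.2769, 0.3231, 0.4000).
So the stationary probability of Reactivated is 0.2769.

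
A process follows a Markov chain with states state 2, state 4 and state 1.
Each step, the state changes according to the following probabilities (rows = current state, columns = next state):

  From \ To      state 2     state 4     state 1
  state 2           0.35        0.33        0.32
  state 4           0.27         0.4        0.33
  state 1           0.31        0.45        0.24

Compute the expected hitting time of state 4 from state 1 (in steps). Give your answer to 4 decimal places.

2.4316

Let t(s) be the expected number of steps to first reach state 4 from state s, with t(state 4) = 0. Conditioning on the first step:
t(state 2) = 1 + 0.35·t(state 2) + 0.32·t(state 1)
t(state 1) = 1 + 0.31·t(state 2) + 0.24·t(state 1)
Solving: t(state 2) = 2.7356, t(state 1) = 2.4316.
Expected steps from state 1 to state 4: 2.4316.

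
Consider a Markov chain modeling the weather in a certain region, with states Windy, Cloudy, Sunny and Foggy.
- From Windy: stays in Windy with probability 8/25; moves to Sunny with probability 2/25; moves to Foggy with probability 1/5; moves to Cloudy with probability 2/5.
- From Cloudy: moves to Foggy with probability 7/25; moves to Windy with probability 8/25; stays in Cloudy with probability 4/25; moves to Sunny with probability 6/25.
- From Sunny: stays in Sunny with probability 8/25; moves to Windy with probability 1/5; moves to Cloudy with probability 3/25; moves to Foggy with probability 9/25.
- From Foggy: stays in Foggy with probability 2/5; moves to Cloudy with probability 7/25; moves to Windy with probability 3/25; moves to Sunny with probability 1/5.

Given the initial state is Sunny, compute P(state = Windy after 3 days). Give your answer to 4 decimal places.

Propagate the distribution vector 3 days from Sunny.
After 0 days: (0.0000, 0.0000, 1.0000, 0.0000)
After 1 day: (0.2000, 0.1200, 0.3200, 0.3600)
After 2 days: (0.2096, 0.2384, 0.2192, 0.3328)
After 3 days: (0.2271, 0.2415, 0.2107, 0.3207)
P(in Windy after 3 days) = 0.2271

0.2271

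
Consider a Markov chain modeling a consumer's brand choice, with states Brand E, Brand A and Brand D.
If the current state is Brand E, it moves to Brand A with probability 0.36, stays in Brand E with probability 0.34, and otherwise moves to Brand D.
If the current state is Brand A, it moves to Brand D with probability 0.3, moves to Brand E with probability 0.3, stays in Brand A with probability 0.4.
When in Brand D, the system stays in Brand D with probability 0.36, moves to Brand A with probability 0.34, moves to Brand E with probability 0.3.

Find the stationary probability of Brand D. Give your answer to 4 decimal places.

0.3191

Let the stationary distribution be π with π = πP and π_1 + π_2 + π_3 = 1.
π_1 = 0.34·π_1 + 0.3·π_2 + 0.3·π_3
π_2 = 0.36·π_1 + 0.4·π_2 + 0.34·π_3
Solving with the normalization constraint gives π = (0.3125, 0.3684, 0.3191).
So the stationary probability of Brand D is 0.3191.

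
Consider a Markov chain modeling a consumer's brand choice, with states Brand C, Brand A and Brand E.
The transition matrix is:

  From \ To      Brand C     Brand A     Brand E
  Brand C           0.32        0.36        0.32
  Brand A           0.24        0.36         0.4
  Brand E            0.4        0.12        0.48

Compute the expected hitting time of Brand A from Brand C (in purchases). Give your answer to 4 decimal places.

Let t(s) be the expected number of purchases to first reach Brand A from state s, with t(Brand A) = 0. Conditioning on the first purchase:
t(Brand C) = 1 + 0.32·t(Brand C) + 0.32·t(Brand E)
t(Brand E) = 1 + 0.4·t(Brand C) + 0.48·t(Brand E)
Solving: t(Brand C) = 3.7234, t(Brand E) = 4.7872.
Expected purchases from Brand C to Brand A: 3.7234.

3.7234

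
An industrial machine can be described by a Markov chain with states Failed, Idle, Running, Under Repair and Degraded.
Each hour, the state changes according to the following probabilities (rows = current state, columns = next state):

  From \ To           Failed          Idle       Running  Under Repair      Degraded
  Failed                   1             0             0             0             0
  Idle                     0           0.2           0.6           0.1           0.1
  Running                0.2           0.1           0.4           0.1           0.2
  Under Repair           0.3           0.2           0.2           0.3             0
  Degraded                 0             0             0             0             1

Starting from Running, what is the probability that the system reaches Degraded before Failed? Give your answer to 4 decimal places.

Let h(s) be the probability of absorption at Degraded starting from transient state s. Then h(Degraded) = 1 and h(Failed) = 0. By first-step analysis:
h(Idle) = 0.2·h(Idle) + 0.6·h(Running) + 0.1·h(Under Repair) + 0.1·1
h(Running) = 0.2·0 + 0.1·h(Idle) + 0.4·h(Running) + 0.1·h(Under Repair) + 0.2·1
h(Under Repair) = 0.3·0 + 0.2·h(Idle) + 0.2·h(Running) + 0.3·h(Under Repair)
Solving: h(Idle) = 0.5079, h(Running) = 0.4643, h(Under Repair) = 0.2778.
Starting from Running, the probability is 0.4643.

0.4643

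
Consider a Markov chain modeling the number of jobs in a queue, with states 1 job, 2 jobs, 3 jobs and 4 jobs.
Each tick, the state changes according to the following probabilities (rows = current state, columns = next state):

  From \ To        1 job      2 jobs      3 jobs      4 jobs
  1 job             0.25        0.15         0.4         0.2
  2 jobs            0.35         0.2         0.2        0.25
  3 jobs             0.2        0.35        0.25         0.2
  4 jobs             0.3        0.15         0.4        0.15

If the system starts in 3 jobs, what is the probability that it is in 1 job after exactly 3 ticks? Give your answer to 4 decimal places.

Propagate the distribution vector 3 ticks from 3 jobs.
After 0 ticks: (0.0000, 0.0000, 1.0000, 0.0000)
After 1 tick: (0.2000, 0.3500, 0.2500, 0.2000)
After 2 ticks: (0.2825, 0.2175, 0.2925, 0.2075)
After 3 ticks: (0.2675, 0.2194, 0.3126, 0.2005)
P(in 1 job after 3 ticks) = 0.2675

0.2675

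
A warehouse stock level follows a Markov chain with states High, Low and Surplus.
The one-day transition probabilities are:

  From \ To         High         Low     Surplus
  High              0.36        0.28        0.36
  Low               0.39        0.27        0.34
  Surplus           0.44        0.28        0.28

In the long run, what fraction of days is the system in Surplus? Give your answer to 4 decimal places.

Let the stationary distribution be π with π = πP and π_1 + π_2 + π_3 = 1.
π_1 = 0.36·π_1 + 0.39·π_2 + 0.44·π_3
π_2 = 0.28·π_1 + 0.27·π_2 + 0.28·π_3
Solving with the normalization constraint gives π = (0.3946, 0.2772, 0.3282).
So the stationary probability of Surplus is 0.3282.

0.3282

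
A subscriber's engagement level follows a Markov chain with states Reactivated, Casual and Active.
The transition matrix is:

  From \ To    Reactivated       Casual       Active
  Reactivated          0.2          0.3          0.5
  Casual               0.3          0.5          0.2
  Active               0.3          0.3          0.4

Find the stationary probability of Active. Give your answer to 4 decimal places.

Let the stationary distribution be π with π = πP and π_1 + π_2 + π_3 = 1.
π_1 = 0.2·π_1 + 0.3·π_2 + 0.3·π_3
π_2 = 0.3·π_1 + 0.5·π_2 + 0.3·π_3
Solving with the normalization constraint gives π = (0.2727, 0.3750, 0.3523).
So the stationary probability of Active is 0.3523.

0.3523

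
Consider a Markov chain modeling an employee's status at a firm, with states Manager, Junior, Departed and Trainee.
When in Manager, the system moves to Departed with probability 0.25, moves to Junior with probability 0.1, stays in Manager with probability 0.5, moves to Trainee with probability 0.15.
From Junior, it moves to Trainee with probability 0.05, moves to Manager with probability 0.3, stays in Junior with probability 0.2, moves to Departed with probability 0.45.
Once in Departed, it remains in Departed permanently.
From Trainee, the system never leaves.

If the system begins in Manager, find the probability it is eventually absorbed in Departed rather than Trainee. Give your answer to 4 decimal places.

Let h(s) be the probability of absorption at Departed starting from transient state s. Then h(Departed) = 1 and h(Trainee) = 0. By first-step analysis:
h(Manager) = 0.5·h(Manager) + 0.1·h(Junior) + 0.25·1 + 0.15·0
h(Junior) = 0.3·h(Manager) + 0.2·h(Junior) + 0.45·1 + 0.05·0
Solving: h(Manager) = 0.6622, h(Junior) = 0.8108.
Starting from Manager, the probability is 0.6622.

0.6622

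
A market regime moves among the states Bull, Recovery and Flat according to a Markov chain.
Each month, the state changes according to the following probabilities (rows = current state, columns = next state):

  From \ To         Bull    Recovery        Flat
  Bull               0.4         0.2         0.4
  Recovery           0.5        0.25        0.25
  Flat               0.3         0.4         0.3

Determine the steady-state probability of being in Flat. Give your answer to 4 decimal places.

0.3256

Let the stationary distribution be π with π = πP and π_1 + π_2 + π_3 = 1.
π_1 = 0.4·π_1 + 0.5·π_2 + 0.3·π_3
π_2 = 0.2·π_1 + 0.25·π_2 + 0.4·π_3
Solving with the normalization constraint gives π = (0.3953, 0.2791, 0.3256).
So the stationary probability of Flat is 0.3256.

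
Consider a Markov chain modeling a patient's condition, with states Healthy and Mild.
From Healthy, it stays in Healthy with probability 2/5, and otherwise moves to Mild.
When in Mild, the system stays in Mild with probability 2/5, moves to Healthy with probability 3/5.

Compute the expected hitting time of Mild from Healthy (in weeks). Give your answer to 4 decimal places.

1.6667

Let t(s) be the expected number of weeks to first reach Mild from state s, with t(Mild) = 0. Conditioning on the first week:
t(Healthy) = 1 + 0.4·t(Healthy)
Solving: t(Healthy) = 1.6667.
Expected weeks from Healthy to Mild: 1.6667.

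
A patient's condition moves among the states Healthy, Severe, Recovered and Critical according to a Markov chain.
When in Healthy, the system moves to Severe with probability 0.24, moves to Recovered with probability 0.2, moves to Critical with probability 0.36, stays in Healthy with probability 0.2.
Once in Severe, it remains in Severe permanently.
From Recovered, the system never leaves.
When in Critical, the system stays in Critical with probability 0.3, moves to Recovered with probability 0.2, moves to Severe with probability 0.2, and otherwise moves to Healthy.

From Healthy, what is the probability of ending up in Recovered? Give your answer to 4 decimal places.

0.4690

Let h(s) be the probability of absorption at Recovered starting from transient state s. Then h(Recovered) = 1 and h(Severe) = 0. By first-step analysis:
h(Healthy) = 0.2·h(Healthy) + 0.24·0 + 0.2·1 + 0.36·h(Critical)
h(Critical) = 0.3·h(Healthy) + 0.2·0 + 0.2·1 + 0.3·h(Critical)
Solving: h(Healthy) = 0.4690, h(Critical) = 0.4867.
Starting from Healthy, the probability is 0.4690.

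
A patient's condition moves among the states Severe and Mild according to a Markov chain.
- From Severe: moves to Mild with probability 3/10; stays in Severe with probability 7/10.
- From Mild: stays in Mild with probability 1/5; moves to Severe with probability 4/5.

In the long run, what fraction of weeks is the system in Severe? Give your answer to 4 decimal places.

0.7273

Let the stationary distribution be π with π = πP and π_1 + π_2 = 1.
π_1 = 0.7·π_1 + 0.8·π_2
Solving with the normalization constraint gives π = (0.7273, 0.2727).
So the stationary probability of Severe is 0.7273.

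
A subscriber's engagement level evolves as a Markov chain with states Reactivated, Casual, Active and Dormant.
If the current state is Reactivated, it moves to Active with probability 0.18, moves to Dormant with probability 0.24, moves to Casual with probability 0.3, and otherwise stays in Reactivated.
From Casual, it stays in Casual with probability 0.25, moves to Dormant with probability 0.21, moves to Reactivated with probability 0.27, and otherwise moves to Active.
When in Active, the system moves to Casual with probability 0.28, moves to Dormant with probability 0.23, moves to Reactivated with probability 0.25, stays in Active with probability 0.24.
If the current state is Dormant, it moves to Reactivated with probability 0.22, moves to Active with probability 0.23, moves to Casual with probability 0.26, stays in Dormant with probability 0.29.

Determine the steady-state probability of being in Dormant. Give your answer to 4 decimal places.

0.2416

Let the stationary distribution be π with π = πP and π_1 + π_2 + π_3 + π_4 = 1.
π_1 = 0.28·π_1 + 0.27·π_2 + 0.25·π_3 + 0.22·π_4
π_2 = 0.3·π_1 + 0.25·π_2 + 0.28·π_3 + 0.26·π_4
π_3 = 0.18·π_1 + 0.27·π_2 + 0.24·π_3 + 0.23·π_4
Solving with the normalization constraint gives π = (0.2559, 0.2721, 0.2304, 0.2416).
So the stationary probability of Dormant is 0.2416.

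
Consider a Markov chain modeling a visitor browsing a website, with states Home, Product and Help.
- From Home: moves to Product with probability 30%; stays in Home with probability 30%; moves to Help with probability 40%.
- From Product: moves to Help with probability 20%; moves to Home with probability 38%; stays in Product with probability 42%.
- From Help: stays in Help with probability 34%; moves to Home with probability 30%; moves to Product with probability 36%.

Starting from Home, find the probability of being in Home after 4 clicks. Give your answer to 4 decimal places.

Propagate the distribution vector 4 clicks from Home.
After 0 clicks: (1.0000, 0.0000, 0.0000)
After 1 click: (0.3000, 0.3000, 0.4000)
After 2 clicks: (0.3240, 0.3600, 0.3160)
After 3 clicks: (0.3288, 0.3622, 0.3090)
After 4 clicks: (0.3290, 0.3620, 0.3090)
P(in Home after 4 clicks) = 0.3290

0.3290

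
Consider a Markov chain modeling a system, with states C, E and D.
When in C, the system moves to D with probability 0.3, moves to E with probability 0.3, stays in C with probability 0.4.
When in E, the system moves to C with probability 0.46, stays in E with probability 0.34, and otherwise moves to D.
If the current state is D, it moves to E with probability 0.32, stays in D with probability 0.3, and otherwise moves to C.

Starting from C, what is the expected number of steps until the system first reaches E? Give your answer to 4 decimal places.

Let t(s) be the expected number of steps to first reach E from state s, with t(E) = 0. Conditioning on the first step:
t(C) = 1 + 0.4·t(C) + 0.3·t(D)
t(D) = 1 + 0.38·t(C) + 0.3·t(D)
Solving: t(C) = 3.2680, t(D) = 3.2026.
Expected steps from C to E: 3.2680.

3.2680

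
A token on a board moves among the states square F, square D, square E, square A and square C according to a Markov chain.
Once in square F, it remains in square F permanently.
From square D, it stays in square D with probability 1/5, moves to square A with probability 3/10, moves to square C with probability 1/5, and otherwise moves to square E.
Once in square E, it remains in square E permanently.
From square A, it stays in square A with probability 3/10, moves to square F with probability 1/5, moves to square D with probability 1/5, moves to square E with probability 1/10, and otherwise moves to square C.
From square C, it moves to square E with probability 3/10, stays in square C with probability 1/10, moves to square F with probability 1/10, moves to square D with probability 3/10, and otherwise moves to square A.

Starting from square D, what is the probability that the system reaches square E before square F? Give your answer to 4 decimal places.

0.7657

Let h(s) be the probability of absorption at square E starting from transient state s. Then h(square E) = 1 and h(square F) = 0. By first-step analysis:
h(square D) = 0.2·h(square D) + 0.3·1 + 0.3·h(square A) + 0.2·h(square C)
h(square A) = 0.2·0 + 0.2·h(square D) + 0.1·1 + 0.3·h(square A) + 0.2·h(square C)
h(square C) = 0.1·0 + 0.3·h(square D) + 0.3·1 + 0.2·h(square A) + 0.1·h(square C)
Solving: h(square D) = 0.7657, h(square A) = 0.5657, h(square C) = 0.7143.
Starting from square D, the probability is 0.7657.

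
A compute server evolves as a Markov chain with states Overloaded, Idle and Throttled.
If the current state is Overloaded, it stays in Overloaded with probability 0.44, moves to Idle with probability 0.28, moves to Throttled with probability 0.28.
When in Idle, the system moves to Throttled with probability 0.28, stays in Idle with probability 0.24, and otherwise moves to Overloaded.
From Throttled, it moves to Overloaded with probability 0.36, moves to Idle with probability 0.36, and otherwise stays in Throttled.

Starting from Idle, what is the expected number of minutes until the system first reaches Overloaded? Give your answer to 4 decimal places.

2.2401

Let t(s) be the expected number of minutes to first reach Overloaded from state s, with t(Overloaded) = 0. Conditioning on the first minute:
t(Idle) = 1 + 0.24·t(Idle) + 0.28·t(Throttled)
t(Throttled) = 1 + 0.36·t(Idle) + 0.28·t(Throttled)
Solving: t(Idle) = 2.2401, t(Throttled) = 2.5090.
Expected minutes from Idle to Overloaded: 2.2401.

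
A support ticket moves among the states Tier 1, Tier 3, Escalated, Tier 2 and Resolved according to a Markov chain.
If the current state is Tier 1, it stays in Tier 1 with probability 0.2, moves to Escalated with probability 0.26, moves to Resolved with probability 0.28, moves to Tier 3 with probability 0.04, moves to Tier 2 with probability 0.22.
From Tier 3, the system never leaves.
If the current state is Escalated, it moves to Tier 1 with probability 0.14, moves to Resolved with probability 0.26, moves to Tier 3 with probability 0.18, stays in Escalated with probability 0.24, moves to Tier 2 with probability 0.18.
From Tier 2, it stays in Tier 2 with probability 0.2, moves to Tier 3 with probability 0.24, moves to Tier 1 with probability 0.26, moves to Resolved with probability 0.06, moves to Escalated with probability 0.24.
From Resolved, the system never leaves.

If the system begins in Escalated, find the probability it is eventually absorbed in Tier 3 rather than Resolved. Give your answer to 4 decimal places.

0.4259

Let h(s) be the probability of absorption at Tier 3 starting from transient state s. Then h(Tier 3) = 1 and h(Resolved) = 0. By first-step analysis:
h(Tier 1) = 0.2·h(Tier 1) + 0.04·1 + 0.26·h(Escalated) + 0.22·h(Tier 2) + 0.28·0
h(Escalated) = 0.14·h(Tier 1) + 0.18·1 + 0.24·h(Escalated) + 0.18·h(Tier 2) + 0.26·0
h(Tier 2) = 0.26·h(Tier 1) + 0.24·1 + 0.24·h(Escalated) + 0.2·h(Tier 2) + 0.06·0
Solving: h(Tier 1) = 0.3361, h(Escalated) = 0.4259, h(Tier 2) = 0.5370.
Starting from Escalated, the probability is 0.4259.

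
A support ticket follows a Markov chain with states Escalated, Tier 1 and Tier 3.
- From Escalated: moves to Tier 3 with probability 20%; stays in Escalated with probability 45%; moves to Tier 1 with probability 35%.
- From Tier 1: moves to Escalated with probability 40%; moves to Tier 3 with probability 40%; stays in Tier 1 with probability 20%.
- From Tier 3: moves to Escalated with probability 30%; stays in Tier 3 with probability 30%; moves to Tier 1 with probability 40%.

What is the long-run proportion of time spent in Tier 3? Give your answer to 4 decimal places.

0.2927

Let the stationary distribution be π with π = πP and π_1 + π_2 + π_3 = 1.
π_1 = 0.45·π_1 + 0.4·π_2 + 0.3·π_3
π_2 = 0.35·π_1 + 0.2·π_2 + 0.4·π_3
Solving with the normalization constraint gives π = (0.3902, 0.3171, 0.2927).
So the stationary probability of Tier 3 is 0.2927.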